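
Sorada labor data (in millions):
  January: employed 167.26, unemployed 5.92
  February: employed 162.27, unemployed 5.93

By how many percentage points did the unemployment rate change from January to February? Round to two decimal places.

January: labor force = 167.26 + 5.92 = 173.18; u = 5.92/173.18 = 3.42%.
February: labor force = 162.27 + 5.93 = 168.20; u = 5.93/168.20 = 3.53%.
Change = 3.53% − 3.42% = +0.11 pp.

The unemployment rate changed by +0.11 percentage points.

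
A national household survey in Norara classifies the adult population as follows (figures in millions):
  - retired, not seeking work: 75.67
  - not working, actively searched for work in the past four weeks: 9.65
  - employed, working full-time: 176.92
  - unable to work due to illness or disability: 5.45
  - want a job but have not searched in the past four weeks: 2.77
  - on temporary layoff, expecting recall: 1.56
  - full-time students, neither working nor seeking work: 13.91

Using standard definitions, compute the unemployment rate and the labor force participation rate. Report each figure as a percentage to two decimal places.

Unemployment rate ≈ 5.96%; labor force participation rate ≈ 65.80%.

Employed = 176.92 million.
Unemployed = 9.65 + 1.56 = 11.21 million (jobless and actively searching, or on temporary layoff).
Labor force = 176.92 + 11.21 = 188.13 million.
Not in labor force = 75.67 + 5.45 + 2.77 + 13.91 = 97.80 million (those not working and not actively searching are outside the labor force — including those who want a job but have given up searching).
Civilian working-age population = 188.13 + 97.80 = 285.93 million.
Unemployment rate = 11.21 / 188.13 = 5.96%.
Labor force participation rate = 188.13 / 285.93 = 65.80%.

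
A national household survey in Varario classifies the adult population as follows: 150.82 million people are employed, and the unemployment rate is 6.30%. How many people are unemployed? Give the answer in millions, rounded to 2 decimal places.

Let U be the number unemployed. The labor force is E + U, and U/(E+U) = 0.0630.
So U = 0.0630 × 150.82 / (1 − 0.0630) = 9.5017 / 0.9370 ≈ 10.14 million.

About 10.14 million are unemployed.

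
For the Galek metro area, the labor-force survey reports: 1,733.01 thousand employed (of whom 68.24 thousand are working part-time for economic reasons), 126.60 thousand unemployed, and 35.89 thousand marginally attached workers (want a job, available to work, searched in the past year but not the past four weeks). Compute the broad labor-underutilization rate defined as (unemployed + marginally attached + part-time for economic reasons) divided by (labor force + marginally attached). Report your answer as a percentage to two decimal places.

Labor force = 1,733.01 + 126.60 = 1,859.61 thousand.
Numerator = 126.60 + 35.89 + 68.24 = 230.73 thousand.
Denominator = 1,859.61 + 35.89 = 1,895.50 thousand.
Broad rate = 230.73 / 1,895.50 = 12.17%.

Broad underutilization rate ≈ 12.17%.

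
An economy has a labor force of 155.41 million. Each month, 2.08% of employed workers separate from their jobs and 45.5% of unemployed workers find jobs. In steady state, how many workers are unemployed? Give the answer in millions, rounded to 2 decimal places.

About 6.79 million are unemployed in steady state.

Steady-state unemployment rate u* = s/(s+f) = 2.08/(2.08+45.5) = 0.043716.
Unemployed = u* × labor force = 0.043716 × 155.41 ≈ 6.79 million.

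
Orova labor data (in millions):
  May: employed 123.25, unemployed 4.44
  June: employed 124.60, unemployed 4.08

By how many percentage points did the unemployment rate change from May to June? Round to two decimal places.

The unemployment rate changed by −0.31 percentage points.

May: labor force = 123.25 + 4.44 = 127.69; u = 4.44/127.69 = 3.48%.
June: labor force = 124.60 + 4.08 = 128.68; u = 4.08/128.68 = 3.17%.
Change = 3.17% − 3.48% = −0.31 pp.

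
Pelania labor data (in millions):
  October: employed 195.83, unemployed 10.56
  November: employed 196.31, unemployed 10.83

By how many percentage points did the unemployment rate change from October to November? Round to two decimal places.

The unemployment rate changed by +0.11 percentage points.

October: labor force = 195.83 + 10.56 = 206.39; u = 10.56/206.39 = 5.12%.
November: labor force = 196.31 + 10.83 = 207.14; u = 10.83/207.14 = 5.23%.
Change = 5.23% − 5.12% = +0.11 pp.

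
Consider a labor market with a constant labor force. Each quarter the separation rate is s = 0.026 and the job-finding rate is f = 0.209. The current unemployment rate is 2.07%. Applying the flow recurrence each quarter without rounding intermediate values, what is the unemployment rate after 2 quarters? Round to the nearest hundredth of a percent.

With a fixed labor force, u_{t+1} = u_t + s·(1−u_t) − f·u_t = u_t·(1−s−f) + s.
Here 1−s−f = 0.765 and s = 0.026.
u_1 = 0.020700 × 0.765 + 0.026 = 0.041835.
u_2 = 0.041835 × 0.765 + 0.026 = 0.058004.

Unemployment rate after two quarters ≈ 5.80%.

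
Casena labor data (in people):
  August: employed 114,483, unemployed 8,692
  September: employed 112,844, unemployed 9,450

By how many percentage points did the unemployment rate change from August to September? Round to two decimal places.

The unemployment rate changed by +0.67 percentage points.

August: labor force = 114,483 + 8,692 = 123,175; u = 8,692/123,175 = 7.06%.
September: labor force = 112,844 + 9,450 = 122,294; u = 9,450/122,294 = 7.73%.
Change = 7.73% − 7.06% = +0.67 pp.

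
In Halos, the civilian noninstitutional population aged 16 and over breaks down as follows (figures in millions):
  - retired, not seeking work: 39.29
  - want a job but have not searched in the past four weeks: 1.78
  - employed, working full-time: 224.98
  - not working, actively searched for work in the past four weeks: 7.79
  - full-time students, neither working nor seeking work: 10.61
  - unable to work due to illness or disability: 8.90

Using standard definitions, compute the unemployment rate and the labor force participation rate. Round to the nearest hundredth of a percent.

Unemployment rate ≈ 3.35%; labor force participation rate ≈ 79.35%.

Employed = 224.98 million.
Unemployed = 7.79 million.
Labor force = 224.98 + 7.79 = 232.77 million.
Not in labor force = 39.29 + 1.78 + 10.61 + 8.90 = 60.58 million (those not working and not actively searching are outside the labor force — including those who want a job but have given up searching).
Civilian working-age population = 232.77 + 60.58 = 293.35 million.
Unemployment rate = 7.79 / 232.77 = 3.35%.
Labor force participation rate = 232.77 / 293.35 = 79.35%.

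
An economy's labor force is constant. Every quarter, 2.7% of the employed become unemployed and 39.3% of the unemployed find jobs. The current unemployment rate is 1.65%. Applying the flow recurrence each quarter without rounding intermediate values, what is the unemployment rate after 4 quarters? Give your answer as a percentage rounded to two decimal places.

Unemployment rate after four quarters ≈ 5.89%.

With a fixed labor force, u_{t+1} = u_t + s·(1−u_t) − f·u_t = u_t·(1−s−f) + s.
Here 1−s−f = 0.580 and s = 0.027.
u_1 = 0.016500 × 0.580 + 0.027 = 0.036570.
u_2 = 0.036570 × 0.580 + 0.027 = 0.048211.
u_3 = 0.048211 × 0.580 + 0.027 = 0.054962.
u_4 = 0.054962 × 0.580 + 0.027 = 0.058878.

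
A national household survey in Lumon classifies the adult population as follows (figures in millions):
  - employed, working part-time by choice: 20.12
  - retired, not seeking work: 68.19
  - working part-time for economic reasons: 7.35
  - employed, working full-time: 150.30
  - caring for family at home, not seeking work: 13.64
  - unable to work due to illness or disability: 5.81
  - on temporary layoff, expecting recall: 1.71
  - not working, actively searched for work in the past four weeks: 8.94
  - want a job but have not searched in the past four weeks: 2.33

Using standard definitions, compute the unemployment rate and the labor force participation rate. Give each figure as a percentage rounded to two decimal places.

Employed = 20.12 + 7.35 + 150.30 = 177.77 million (anyone who worked, including part-time for economic reasons, counts as employed).
Unemployed = 1.71 + 8.94 = 10.65 million (jobless and actively searching, or on temporary layoff).
Labor force = 177.77 + 10.65 = 188.42 million.
Not in labor force = 68.19 + 13.64 + 5.81 + 2.33 = 89.97 million (those not working and not actively searching are outside the labor force — including those who want a job but have given up searching).
Civilian working-age population = 188.42 + 89.97 = 278.39 million.
Unemployment rate = 10.65 / 188.42 = 5.65%.
Labor force participation rate = 188.42 / 278.39 = 67.68%.

Unemployment rate ≈ 5.65%; labor force participation rate ≈ 67.68%.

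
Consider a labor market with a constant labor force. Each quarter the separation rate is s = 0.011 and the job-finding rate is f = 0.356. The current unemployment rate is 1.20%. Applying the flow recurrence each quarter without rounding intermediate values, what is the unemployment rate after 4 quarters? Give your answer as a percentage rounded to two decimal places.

Unemployment rate after four quarters ≈ 2.71%.

With a fixed labor force, u_{t+1} = u_t + s·(1−u_t) − f·u_t = u_t·(1−s−f) + s.
Here 1−s−f = 0.633 and s = 0.011.
u_1 = 0.012000 × 0.633 + 0.011 = 0.018596.
u_2 = 0.018596 × 0.633 + 0.011 = 0.022771.
u_3 = 0.022771 × 0.633 + 0.011 = 0.025414.
u_4 = 0.025414 × 0.633 + 0.011 = 0.027087.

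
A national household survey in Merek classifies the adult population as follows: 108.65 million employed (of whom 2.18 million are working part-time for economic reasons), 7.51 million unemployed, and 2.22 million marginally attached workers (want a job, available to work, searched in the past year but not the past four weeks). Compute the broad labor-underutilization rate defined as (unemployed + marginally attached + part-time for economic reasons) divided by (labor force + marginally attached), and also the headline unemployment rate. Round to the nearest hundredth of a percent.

Labor force = 108.65 + 7.51 = 116.16 million.
Numerator = 7.51 + 2.22 + 2.18 = 11.91 million.
Denominator = 116.16 + 2.22 = 118.38 million.
Broad rate = 11.91 / 118.38 = 10.06%.
Headline unemployment rate = 7.51 / 116.16 = 6.47%.

Broad underutilization rate ≈ 10.06%; headline unemployment rate ≈ 6.47%.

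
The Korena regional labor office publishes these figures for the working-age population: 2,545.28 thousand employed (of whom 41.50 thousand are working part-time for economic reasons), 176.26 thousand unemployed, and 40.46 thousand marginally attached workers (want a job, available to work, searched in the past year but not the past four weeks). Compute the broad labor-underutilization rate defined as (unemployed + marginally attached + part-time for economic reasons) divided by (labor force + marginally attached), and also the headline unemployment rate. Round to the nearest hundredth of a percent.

Broad underutilization rate ≈ 9.35%; headline unemployment rate ≈ 6.48%.

Labor force = 2,545.28 + 176.26 = 2,721.54 thousand.
Numerator = 176.26 + 40.46 + 41.50 = 258.22 thousand.
Denominator = 2,721.54 + 40.46 = 2,762.00 thousand.
Broad rate = 258.22 / 2,762.00 = 9.35%.
Headline unemployment rate = 176.26 / 2,721.54 = 6.48%.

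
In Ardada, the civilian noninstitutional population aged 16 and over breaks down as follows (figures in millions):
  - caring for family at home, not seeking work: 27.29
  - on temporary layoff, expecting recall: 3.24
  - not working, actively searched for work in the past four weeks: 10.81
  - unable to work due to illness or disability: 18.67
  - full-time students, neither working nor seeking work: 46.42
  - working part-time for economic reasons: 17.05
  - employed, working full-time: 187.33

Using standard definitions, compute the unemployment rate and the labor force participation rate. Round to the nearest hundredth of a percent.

Unemployment rate ≈ 6.43%; labor force participation rate ≈ 70.28%.

Employed = 17.05 + 187.33 = 204.38 million (anyone who worked, including part-time for economic reasons, counts as employed).
Unemployed = 3.24 + 10.81 = 14.05 million (jobless and actively searching, or on temporary layoff).
Labor force = 204.38 + 14.05 = 218.43 million.
Not in labor force = 27.29 + 18.67 + 46.42 = 92.38 million (those not working and not actively searching are outside the labor force).
Civilian working-age population = 218.43 + 92.38 = 310.81 million.
Unemployment rate = 14.05 / 218.43 = 6.43%.
Labor force participation rate = 218.43 / 310.81 = 70.28%.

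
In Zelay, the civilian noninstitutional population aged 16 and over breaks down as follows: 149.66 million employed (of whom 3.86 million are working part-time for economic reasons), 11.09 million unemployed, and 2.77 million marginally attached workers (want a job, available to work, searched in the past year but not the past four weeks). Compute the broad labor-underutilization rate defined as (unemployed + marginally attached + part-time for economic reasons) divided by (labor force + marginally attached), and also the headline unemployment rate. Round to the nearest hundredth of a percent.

Labor force = 149.66 + 11.09 = 160.75 million.
Numerator = 11.09 + 2.77 + 3.86 = 17.72 million.
Denominator = 160.75 + 2.77 = 163.52 million.
Broad rate = 17.72 / 163.52 = 10.84%.
Headline unemployment rate = 11.09 / 160.75 = 6.90%.

Broad underutilization rate ≈ 10.84%; headline unemployment rate ≈ 6.90%.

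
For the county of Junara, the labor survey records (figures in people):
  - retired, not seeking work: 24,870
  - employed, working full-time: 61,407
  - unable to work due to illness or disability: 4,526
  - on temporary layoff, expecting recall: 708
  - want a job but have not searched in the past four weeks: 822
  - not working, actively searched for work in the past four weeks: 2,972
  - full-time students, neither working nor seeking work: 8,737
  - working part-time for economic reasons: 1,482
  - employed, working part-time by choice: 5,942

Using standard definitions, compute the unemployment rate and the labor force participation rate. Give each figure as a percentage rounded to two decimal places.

Unemployment rate ≈ 5.08%; labor force participation rate ≈ 65.05%.

Employed = 61,407 + 1,482 + 5,942 = 68,831 (anyone who worked, including part-time for economic reasons, counts as employed).
Unemployed = 708 + 2,972 = 3,680 (jobless and actively searching, or on temporary layoff).
Labor force = 68,831 + 3,680 = 72,511.
Not in labor force = 24,870 + 4,526 + 822 + 8,737 = 38,955 (those not working and not actively searching are outside the labor force — including those who want a job but have given up searching).
Civilian working-age population = 72,511 + 38,955 = 111,466.
Unemployment rate = 3,680 / 72,511 = 5.08%.
Labor force participation rate = 72,511 / 111,466 = 65.05%.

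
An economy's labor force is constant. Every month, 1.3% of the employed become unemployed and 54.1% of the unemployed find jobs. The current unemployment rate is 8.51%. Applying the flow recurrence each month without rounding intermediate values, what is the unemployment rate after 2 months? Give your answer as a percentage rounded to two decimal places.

Unemployment rate after two months ≈ 3.57%.

With a fixed labor force, u_{t+1} = u_t + s·(1−u_t) − f·u_t = u_t·(1−s−f) + s.
Here 1−s−f = 0.446 and s = 0.013.
u_1 = 0.085100 × 0.446 + 0.013 = 0.050955.
u_2 = 0.050955 × 0.446 + 0.013 = 0.035726.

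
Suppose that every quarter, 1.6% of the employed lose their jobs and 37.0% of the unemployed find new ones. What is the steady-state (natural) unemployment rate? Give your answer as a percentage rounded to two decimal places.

At steady state the flows balance: s·E = f·U, so U/(E+U) = s/(s+f).
u* = 1.6 / (1.6 + 37.0) = 1.6 / 38.60 = 4.15%.

Steady-state unemployment rate ≈ 4.15%.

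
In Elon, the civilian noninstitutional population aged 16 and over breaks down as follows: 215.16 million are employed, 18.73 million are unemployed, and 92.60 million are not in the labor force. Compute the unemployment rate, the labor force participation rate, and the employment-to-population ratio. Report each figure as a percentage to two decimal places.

Unemployment rate ≈ 8.01%; labor force participation rate ≈ 71.64%; employment-population ratio ≈ 65.90%.

Labor force = employed + unemployed = 215.16 + 18.73 = 233.89 million.
Working-age population = 233.89 + 92.60 = 326.49 million.
Unemployment rate = 18.73 / 233.89 = 8.01%.
Labor force participation rate = 233.89 / 326.49 = 71.64%.
Employment-population ratio = 215.16 / 326.49 = 65.90%.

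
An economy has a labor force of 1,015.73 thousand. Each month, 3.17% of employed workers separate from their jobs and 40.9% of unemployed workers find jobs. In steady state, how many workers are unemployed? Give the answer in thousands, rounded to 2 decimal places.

About 73.06 thousand are unemployed in steady state.

Steady-state unemployment rate u* = s/(s+f) = 3.17/(3.17+40.9) = 0.071931.
Unemployed = u* × labor force = 0.071931 × 1,015.73 ≈ 73.06 thousand.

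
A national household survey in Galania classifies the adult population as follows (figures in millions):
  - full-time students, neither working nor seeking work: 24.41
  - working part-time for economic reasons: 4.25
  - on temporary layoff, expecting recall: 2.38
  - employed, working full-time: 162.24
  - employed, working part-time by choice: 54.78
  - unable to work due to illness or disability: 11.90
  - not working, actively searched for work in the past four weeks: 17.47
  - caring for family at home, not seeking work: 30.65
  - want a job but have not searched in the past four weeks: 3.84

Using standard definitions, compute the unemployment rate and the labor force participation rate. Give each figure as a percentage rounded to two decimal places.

Employed = 4.25 + 162.24 + 54.78 = 221.27 million (anyone who worked, including part-time for economic reasons, counts as employed).
Unemployed = 2.38 + 17.47 = 19.85 million (jobless and actively searching, or on temporary layoff).
Labor force = 221.27 + 19.85 = 241.12 million.
Not in labor force = 24.41 + 11.90 + 30.65 + 3.84 = 70.80 million (those not working and not actively searching are outside the labor force — including those who want a job but have given up searching).
Civilian working-age population = 241.12 + 70.80 = 311.92 million.
Unemployment rate = 19.85 / 241.12 = 8.23%.
Labor force participation rate = 241.12 / 311.92 = 77.30%.

Unemployment rate ≈ 8.23%; labor force participation rate ≈ 77.30%.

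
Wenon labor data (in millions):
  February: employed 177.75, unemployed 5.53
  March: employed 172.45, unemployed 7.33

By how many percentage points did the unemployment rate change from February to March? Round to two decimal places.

The unemployment rate changed by +1.06 percentage points.

February: labor force = 177.75 + 5.53 = 183.28; u = 5.53/183.28 = 3.02%.
March: labor force = 172.45 + 7.33 = 179.78; u = 7.33/179.78 = 4.08%.
Change = 4.08% − 3.02% = +1.06 pp.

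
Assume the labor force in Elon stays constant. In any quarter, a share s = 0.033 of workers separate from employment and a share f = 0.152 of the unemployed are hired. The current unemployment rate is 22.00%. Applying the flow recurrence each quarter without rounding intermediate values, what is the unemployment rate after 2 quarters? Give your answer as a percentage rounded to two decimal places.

Unemployment rate after two quarters ≈ 20.60%.

With a fixed labor force, u_{t+1} = u_t + s·(1−u_t) − f·u_t = u_t·(1−s−f) + s.
Here 1−s−f = 0.815 and s = 0.033.
u_1 = 0.220000 × 0.815 + 0.033 = 0.212300.
u_2 = 0.212300 × 0.815 + 0.033 = 0.206024.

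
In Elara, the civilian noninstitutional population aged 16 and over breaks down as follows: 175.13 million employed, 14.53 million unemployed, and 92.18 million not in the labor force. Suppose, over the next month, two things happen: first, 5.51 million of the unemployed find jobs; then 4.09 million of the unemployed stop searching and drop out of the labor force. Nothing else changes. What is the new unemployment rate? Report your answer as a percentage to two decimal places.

New unemployment rate ≈ 2.66%.

Initially, labor force = 175.13 + 14.53 = 189.66 million, so u = 14.53/189.66 = 7.66%.
After the first change, unemployed falls and employed rises by 5.51; labor force unchanged → E = 180.64, U = 9.02, labor force = 189.66 million.
After the second change, unemployed and labor force both fall by 4.09 → E = 180.64, U = 4.93, labor force = 185.57 million.
New unemployment rate = 4.93 / 185.57 = 2.66%.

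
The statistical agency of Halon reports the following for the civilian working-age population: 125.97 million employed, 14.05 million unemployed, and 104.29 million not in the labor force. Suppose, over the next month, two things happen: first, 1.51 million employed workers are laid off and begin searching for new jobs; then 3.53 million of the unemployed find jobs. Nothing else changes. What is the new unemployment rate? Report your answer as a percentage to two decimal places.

New unemployment rate ≈ 8.59%.

Initially, labor force = 125.97 + 14.05 = 140.02 million, so u = 14.05/140.02 = 10.03%.
After the first change, employed falls and unemployed rises by 1.51; labor force unchanged → E = 124.46, U = 15.56, labor force = 140.02 million.
After the second change, unemployed falls and employed rises by 3.53; labor force unchanged → E = 127.99, U = 12.03, labor force = 140.02 million.
New unemployment rate = 12.03 / 140.02 = 8.59%.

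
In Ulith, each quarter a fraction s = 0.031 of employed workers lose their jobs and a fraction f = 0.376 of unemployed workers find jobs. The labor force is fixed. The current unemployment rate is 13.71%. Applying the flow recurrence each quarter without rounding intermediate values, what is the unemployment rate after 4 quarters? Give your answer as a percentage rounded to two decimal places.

Unemployment rate after four quarters ≈ 8.37%.

With a fixed labor force, u_{t+1} = u_t + s·(1−u_t) − f·u_t = u_t·(1−s−f) + s.
Here 1−s−f = 0.593 and s = 0.031.
u_1 = 0.137100 × 0.593 + 0.031 = 0.112300.
u_2 = 0.112300 × 0.593 + 0.031 = 0.097594.
u_3 = 0.097594 × 0.593 + 0.031 = 0.088873.
u_4 = 0.088873 × 0.593 + 0.031 = 0.083702.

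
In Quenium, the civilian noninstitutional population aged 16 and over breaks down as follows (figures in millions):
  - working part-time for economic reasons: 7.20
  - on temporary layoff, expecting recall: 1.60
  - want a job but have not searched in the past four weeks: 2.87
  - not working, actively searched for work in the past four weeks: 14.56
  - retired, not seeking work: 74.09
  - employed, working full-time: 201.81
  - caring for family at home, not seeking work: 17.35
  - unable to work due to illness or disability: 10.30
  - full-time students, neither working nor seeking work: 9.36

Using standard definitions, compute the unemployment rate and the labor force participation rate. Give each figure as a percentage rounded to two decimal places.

Employed = 7.20 + 201.81 = 209.01 million (anyone who worked, including part-time for economic reasons, counts as employed).
Unemployed = 1.60 + 14.56 = 16.16 million (jobless and actively searching, or on temporary layoff).
Labor force = 209.01 + 16.16 = 225.17 million.
Not in labor force = 2.87 + 74.09 + 17.35 + 10.30 + 9.36 = 113.97 million (those not working and not actively searching are outside the labor force — including those who want a job but have given up searching).
Civilian working-age population = 225.17 + 113.97 = 339.14 million.
Unemployment rate = 16.16 / 225.17 = 7.18%.
Labor force participation rate = 225.17 / 339.14 = 66.39%.

Unemployment rate ≈ 7.18%; labor force participation rate ≈ 66.39%.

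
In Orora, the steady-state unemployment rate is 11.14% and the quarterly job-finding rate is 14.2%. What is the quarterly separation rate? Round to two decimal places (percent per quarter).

Separation rate ≈ 1.78% per quarter.

From u* = s/(s+f): s = u·f/(1−u).
s = 0.1114 × 14.2 / (1 − 0.1114) = 1.5819 / 0.8886 ≈ 1.78% per quarter.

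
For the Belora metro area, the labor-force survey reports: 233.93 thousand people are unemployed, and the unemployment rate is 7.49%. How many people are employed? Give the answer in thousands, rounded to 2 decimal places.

About 2,889.30 thousand are employed.

Labor force = U / u = 233.93 / 0.0749 ≈ 3,123.23 thousand.
Employed = labor force − unemployed = 3,123.23 − 233.93 = 2,889.30 thousand.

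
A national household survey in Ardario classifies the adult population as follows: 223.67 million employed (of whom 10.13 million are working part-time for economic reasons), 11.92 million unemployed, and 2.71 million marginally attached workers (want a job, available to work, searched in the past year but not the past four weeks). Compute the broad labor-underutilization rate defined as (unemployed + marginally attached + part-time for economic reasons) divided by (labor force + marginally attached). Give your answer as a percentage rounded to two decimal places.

Broad underutilization rate ≈ 10.39%.

Labor force = 223.67 + 11.92 = 235.59 million.
Numerator = 11.92 + 2.71 + 10.13 = 24.76 million.
Denominator = 235.59 + 2.71 = 238.30 million.
Broad rate = 24.76 / 238.30 = 10.39%.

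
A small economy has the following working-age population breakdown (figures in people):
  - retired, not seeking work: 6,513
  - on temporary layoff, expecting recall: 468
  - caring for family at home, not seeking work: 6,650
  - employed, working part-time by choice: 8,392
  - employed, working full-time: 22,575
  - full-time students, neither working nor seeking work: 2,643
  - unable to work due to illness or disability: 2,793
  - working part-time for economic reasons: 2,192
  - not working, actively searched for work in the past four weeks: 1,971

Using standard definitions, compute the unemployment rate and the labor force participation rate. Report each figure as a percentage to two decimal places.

Unemployment rate ≈ 6.85%; labor force participation rate ≈ 65.68%.

Employed = 8,392 + 22,575 + 2,192 = 33,159 (anyone who worked, including part-time for economic reasons, counts as employed).
Unemployed = 468 + 1,971 = 2,439 (jobless and actively searching, or on temporary layoff).
Labor force = 33,159 + 2,439 = 35,598.
Not in labor force = 6,513 + 6,650 + 2,643 + 2,793 = 18,599 (those not working and not actively searching are outside the labor force).
Civilian working-age population = 35,598 + 18,599 = 54,197.
Unemployment rate = 2,439 / 35,598 = 6.85%.
Labor force participation rate = 35,598 / 54,197 = 65.68%.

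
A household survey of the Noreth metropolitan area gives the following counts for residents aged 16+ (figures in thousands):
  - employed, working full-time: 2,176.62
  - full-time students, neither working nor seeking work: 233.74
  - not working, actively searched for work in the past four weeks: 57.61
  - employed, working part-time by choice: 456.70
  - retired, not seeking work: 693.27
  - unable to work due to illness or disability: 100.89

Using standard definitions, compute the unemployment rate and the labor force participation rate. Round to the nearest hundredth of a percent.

Employed = 2,176.62 + 456.70 = 2,633.32 thousand.
Unemployed = 57.61 thousand.
Labor force = 2,633.32 + 57.61 = 2,690.93 thousand.
Not in labor force = 233.74 + 693.27 + 100.89 = 1,027.90 thousand (those not working and not actively searching are outside the labor force).
Civilian working-age population = 2,690.93 + 1,027.90 = 3,718.83 thousand.
Unemployment rate = 57.61 / 2,690.93 = 2.14%.
Labor force participation rate = 2,690.93 / 3,718.83 = 72.36%.

Unemployment rate ≈ 2.14%; labor force participation rate ≈ 72.36%.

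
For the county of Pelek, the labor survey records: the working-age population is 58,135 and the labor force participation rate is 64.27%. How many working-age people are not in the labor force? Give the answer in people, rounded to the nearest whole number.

About 20,772 are not in the labor force.

Share not in the labor force = 1 − 0.6427 = 0.3573.
Not in labor force = 0.3573 × 58,135 ≈ 20,772.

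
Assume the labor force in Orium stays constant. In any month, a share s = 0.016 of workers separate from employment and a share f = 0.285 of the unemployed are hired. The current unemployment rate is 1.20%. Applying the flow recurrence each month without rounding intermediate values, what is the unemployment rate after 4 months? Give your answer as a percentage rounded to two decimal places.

With a fixed labor force, u_{t+1} = u_t + s·(1−u_t) − f·u_t = u_t·(1−s−f) + s.
Here 1−s−f = 0.699 and s = 0.016.
u_1 = 0.012000 × 0.699 + 0.016 = 0.024388.
u_2 = 0.024388 × 0.699 + 0.016 = 0.033047.
u_3 = 0.033047 × 0.699 + 0.016 = 0.039100.
u_4 = 0.039100 × 0.699 + 0.016 = 0.043331.

Unemployment rate after four months ≈ 4.33%.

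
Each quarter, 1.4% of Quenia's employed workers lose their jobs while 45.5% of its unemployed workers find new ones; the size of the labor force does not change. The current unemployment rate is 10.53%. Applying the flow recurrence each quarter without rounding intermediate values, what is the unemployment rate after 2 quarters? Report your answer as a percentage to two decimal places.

Unemployment rate after two quarters ≈ 5.11%.

With a fixed labor force, u_{t+1} = u_t + s·(1−u_t) − f·u_t = u_t·(1−s−f) + s.
Here 1−s−f = 0.531 and s = 0.014.
u_1 = 0.105300 × 0.531 + 0.014 = 0.069914.
u_2 = 0.069914 × 0.531 + 0.014 = 0.051124.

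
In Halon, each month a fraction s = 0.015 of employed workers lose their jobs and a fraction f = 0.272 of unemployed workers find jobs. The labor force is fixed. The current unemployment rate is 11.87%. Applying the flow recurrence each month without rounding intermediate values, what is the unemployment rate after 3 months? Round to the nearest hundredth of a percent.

Unemployment rate after three months ≈ 7.63%.

With a fixed labor force, u_{t+1} = u_t + s·(1−u_t) − f·u_t = u_t·(1−s−f) + s.
Here 1−s−f = 0.713 and s = 0.015.
u_1 = 0.118700 × 0.713 + 0.015 = 0.099633.
u_2 = 0.099633 × 0.713 + 0.015 = 0.086038.
u_3 = 0.086038 × 0.713 + 0.015 = 0.076345.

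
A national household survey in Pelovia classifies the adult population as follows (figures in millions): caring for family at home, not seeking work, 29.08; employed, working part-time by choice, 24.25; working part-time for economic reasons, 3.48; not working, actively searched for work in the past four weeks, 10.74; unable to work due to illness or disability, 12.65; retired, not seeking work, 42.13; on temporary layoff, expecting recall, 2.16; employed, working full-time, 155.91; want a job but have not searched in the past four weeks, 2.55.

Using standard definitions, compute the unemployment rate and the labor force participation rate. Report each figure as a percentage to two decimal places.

Unemployment rate ≈ 6.56%; labor force participation rate ≈ 69.46%.

Employed = 24.25 + 3.48 + 155.91 = 183.64 million (anyone who worked, including part-time for economic reasons, counts as employed).
Unemployed = 10.74 + 2.16 = 12.90 million (jobless and actively searching, or on temporary layoff).
Labor force = 183.64 + 12.90 = 196.54 million.
Not in labor force = 29.08 + 12.65 + 42.13 + 2.55 = 86.41 million (those not working and not actively searching are outside the labor force — including those who want a job but have given up searching).
Civilian working-age population = 196.54 + 86.41 = 282.95 million.
Unemployment rate = 12.90 / 196.54 = 6.56%.
Labor force participation rate = 196.54 / 282.95 = 69.46%.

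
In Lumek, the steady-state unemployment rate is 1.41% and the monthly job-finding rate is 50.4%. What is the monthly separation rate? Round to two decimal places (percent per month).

From u* = s/(s+f): s = u·f/(1−u).
s = 0.0141 × 50.4 / (1 − 0.0141) = 0.7106 / 0.9859 ≈ 0.72% per month.

Separation rate ≈ 0.72% per month.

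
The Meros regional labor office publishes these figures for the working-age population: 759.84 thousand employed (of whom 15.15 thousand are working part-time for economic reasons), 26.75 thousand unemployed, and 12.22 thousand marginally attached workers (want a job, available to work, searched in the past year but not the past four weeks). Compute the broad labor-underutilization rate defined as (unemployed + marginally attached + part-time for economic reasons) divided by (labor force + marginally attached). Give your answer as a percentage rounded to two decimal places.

Broad underutilization rate ≈ 6.78%.

Labor force = 759.84 + 26.75 = 786.59 thousand.
Numerator = 26.75 + 12.22 + 15.15 = 54.12 thousand.
Denominator = 786.59 + 12.22 = 798.81 thousand.
Broad rate = 54.12 / 798.81 = 6.78%.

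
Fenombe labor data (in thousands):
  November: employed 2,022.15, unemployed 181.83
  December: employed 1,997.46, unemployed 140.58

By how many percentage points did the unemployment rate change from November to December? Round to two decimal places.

The unemployment rate changed by −1.67 percentage points.

November: labor force = 2,022.15 + 181.83 = 2,203.98; u = 181.83/2,203.98 = 8.25%.
December: labor force = 1,997.46 + 140.58 = 2,138.04; u = 140.58/2,138.04 = 6.58%.
Change = 6.58% − 8.25% = −1.67 pp.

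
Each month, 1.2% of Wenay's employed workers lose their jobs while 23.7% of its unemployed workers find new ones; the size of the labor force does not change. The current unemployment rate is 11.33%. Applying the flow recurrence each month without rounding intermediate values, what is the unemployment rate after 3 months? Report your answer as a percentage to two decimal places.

Unemployment rate after three months ≈ 7.58%.

With a fixed labor force, u_{t+1} = u_t + s·(1−u_t) − f·u_t = u_t·(1−s−f) + s.
Here 1−s−f = 0.751 and s = 0.012.
u_1 = 0.113300 × 0.751 + 0.012 = 0.097088.
u_2 = 0.097088 × 0.751 + 0.012 = 0.084913.
u_3 = 0.084913 × 0.751 + 0.012 = 0.075770.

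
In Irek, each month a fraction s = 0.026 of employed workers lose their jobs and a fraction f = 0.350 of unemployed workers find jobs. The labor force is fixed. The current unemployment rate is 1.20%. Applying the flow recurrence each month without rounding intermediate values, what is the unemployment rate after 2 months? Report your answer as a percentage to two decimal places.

Unemployment rate after two months ≈ 4.69%.

With a fixed labor force, u_{t+1} = u_t + s·(1−u_t) − f·u_t = u_t·(1−s−f) + s.
Here 1−s−f = 0.624 and s = 0.026.
u_1 = 0.012000 × 0.624 + 0.026 = 0.033488.
u_2 = 0.033488 × 0.624 + 0.026 = 0.046897.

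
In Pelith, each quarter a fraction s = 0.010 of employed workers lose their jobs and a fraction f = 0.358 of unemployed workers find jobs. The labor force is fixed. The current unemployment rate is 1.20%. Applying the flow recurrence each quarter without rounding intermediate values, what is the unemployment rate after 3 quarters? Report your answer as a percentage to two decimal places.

With a fixed labor force, u_{t+1} = u_t + s·(1−u_t) − f·u_t = u_t·(1−s−f) + s.
Here 1−s−f = 0.632 and s = 0.010.
u_1 = 0.012000 × 0.632 + 0.010 = 0.017584.
u_2 = 0.017584 × 0.632 + 0.010 = 0.021113.
u_3 = 0.021113 × 0.632 + 0.010 = 0.023343.

Unemployment rate after three quarters ≈ 2.33%.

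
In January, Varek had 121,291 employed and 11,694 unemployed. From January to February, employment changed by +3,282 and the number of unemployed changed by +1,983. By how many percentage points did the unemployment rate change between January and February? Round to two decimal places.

January: labor force = 121,291 + 11,694 = 132,985; u = 11,694/132,985 = 8.79%.
February: labor force = 124,573 + 13,677 = 138,250; u = 13,677/138,250 = 9.89%.
Change = 9.89% − 8.79% = +1.10 pp.

The unemployment rate changed by +1.10 percentage points.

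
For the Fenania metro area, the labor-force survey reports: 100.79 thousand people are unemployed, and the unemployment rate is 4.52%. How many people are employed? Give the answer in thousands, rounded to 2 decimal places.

About 2,129.08 thousand are employed.

Labor force = U / u = 100.79 / 0.0452 ≈ 2,229.87 thousand.
Employed = labor force − unemployed = 2,229.87 − 100.79 = 2,129.08 thousand.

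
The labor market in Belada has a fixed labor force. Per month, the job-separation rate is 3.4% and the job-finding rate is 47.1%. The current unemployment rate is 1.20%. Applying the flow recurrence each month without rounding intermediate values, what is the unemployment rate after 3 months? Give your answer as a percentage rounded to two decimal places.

With a fixed labor force, u_{t+1} = u_t + s·(1−u_t) − f·u_t = u_t·(1−s−f) + s.
Here 1−s−f = 0.495 and s = 0.034.
u_1 = 0.012000 × 0.495 + 0.034 = 0.039940.
u_2 = 0.039940 × 0.495 + 0.034 = 0.053770.
u_3 = 0.053770 × 0.495 + 0.034 = 0.060616.

Unemployment rate after three months ≈ 6.06%.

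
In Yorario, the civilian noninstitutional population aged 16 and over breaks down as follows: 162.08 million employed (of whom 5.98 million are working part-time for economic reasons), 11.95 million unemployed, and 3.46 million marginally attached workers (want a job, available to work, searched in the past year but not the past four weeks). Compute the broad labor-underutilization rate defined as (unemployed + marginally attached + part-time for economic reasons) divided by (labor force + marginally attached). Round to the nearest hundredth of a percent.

Labor force = 162.08 + 11.95 = 174.03 million.
Numerator = 11.95 + 3.46 + 5.98 = 21.39 million.
Denominator = 174.03 + 3.46 = 177.49 million.
Broad rate = 21.39 / 177.49 = 12.05%.

Broad underutilization rate ≈ 12.05%.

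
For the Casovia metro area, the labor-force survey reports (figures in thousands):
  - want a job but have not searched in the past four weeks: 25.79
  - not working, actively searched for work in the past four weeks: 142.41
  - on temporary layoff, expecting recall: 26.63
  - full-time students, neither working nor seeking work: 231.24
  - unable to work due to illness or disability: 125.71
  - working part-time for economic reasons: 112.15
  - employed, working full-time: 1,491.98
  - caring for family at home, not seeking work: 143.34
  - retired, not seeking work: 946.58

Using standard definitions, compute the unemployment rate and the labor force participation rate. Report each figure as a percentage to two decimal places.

Unemployment rate ≈ 9.53%; labor force participation rate ≈ 54.63%.

Employed = 112.15 + 1,491.98 = 1,604.13 thousand (anyone who worked, including part-time for economic reasons, counts as employed).
Unemployed = 142.41 + 26.63 = 169.04 thousand (jobless and actively searching, or on temporary layoff).
Labor force = 1,604.13 + 169.04 = 1,773.17 thousand.
Not in labor force = 25.79 + 231.24 + 125.71 + 143.34 + 946.58 = 1,472.66 thousand (those not working and not actively searching are outside the labor force — including those who want a job but have given up searching).
Civilian working-age population = 1,773.17 + 1,472.66 = 3,245.83 thousand.
Unemployment rate = 169.04 / 1,773.17 = 9.53%.
Labor force participation rate = 1,773.17 / 3,245.83 = 54.63%.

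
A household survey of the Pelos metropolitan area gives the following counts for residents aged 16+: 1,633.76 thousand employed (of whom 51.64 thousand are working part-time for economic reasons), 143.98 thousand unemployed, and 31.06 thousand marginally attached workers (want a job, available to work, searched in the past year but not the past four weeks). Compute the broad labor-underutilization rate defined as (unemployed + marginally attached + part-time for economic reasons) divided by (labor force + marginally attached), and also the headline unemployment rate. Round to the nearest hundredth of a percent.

Broad underutilization rate ≈ 12.53%; headline unemployment rate ≈ 8.10%.

Labor force = 1,633.76 + 143.98 = 1,777.74 thousand.
Numerator = 143.98 + 31.06 + 51.64 = 226.68 thousand.
Denominator = 1,777.74 + 31.06 = 1,808.80 thousand.
Broad rate = 226.68 / 1,808.80 = 12.53%.
Headline unemployment rate = 143.98 / 1,777.74 = 8.10%.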